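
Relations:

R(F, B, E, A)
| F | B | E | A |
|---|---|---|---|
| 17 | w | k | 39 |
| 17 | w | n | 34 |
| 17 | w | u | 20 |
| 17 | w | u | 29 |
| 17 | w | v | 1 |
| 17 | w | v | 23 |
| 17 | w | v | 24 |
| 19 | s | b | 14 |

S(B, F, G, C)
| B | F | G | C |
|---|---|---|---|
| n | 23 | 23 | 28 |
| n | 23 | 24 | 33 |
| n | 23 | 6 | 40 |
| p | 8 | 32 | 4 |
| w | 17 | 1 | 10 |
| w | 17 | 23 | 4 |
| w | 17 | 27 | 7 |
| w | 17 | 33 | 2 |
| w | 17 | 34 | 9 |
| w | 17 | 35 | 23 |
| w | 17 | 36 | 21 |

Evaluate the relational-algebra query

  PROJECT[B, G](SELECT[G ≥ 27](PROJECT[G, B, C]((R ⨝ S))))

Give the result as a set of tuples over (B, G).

{(w, 27), (w, 33), (w, 34), (w, 35), (w, 36)}

Joining R and S on F, B yields {(17, w, k, 39, 1, 10), (17, w, k, 39, 23, 4), (17, w, k, 39, 27, 7), (17, w, k, 39, 33, 2), (17, w, k, 39, 34, 9), (17, w, k, 39, 35, 23), (17, w, k, 39, 36, 21), (17, w, n, 34, 1, 10), (17, w, n, 34, 23, 4), (17, w, n, 34, 27, 7), (17, w, n, 34, 33, 2), (17, w, n, 34, 34, 9), (17, w, n, 34, 35, 23), (17, w, n, 34, 36, 21), (17, w, u, 20, 1, 10), (17, w, u, 20, 23, 4), (17, w, u, 20, 27, 7), (17, w, u, 20, 33, 2), (17, w, u, 20, 34, 9), (17, w, u, 20, 35, 23), (17, w, u, 20, 36, 21), (17, w, u, 29, 1, 10), (17, w, u, 29, 23, 4), (17, w, u, 29, 27, 7), (17, w, u, 29, 33, 2), (17, w, u, 29, 34, 9), (17, w, u, 29, 35, 23), (17, w, u, 29, 36, 21), (17, w, v, 1, 1, 10), (17, w, v, 1, 23, 4), (17, w, v, 1, 27, 7), (17, w, v, 1, 33, 2), (17, w, v, 1, 34, 9), (17, w, v, 1, 35, 23), (17, w, v, 1, 36, 21), (17, w, v, 23, 1, 10), (17, w, v, 23, 23, 4), (17, w, v, 23, 27, 7), (17, w, v, 23, 33, 2), (17, w, v, 23, 34, 9), (17, w, v, 23, 35, 23), (17, w, v, 23, 36, 21), (17, w, v, 24, 1, 10), (17, w, v, 24, 23, 4), (17, w, v, 24, 27, 7), (17, w, v, 24, 33, 2), (17, w, v, 24, 34, 9), (17, w, v, 24, 35, 23), (17, w, v, 24, 36, 21)}.
π[G, B, C]: project onto (G, B, C) (42 duplicate(s) eliminated) → {(1, w, 10), (23, w, 4), (27, w, 7), (33, w, 2), (34, w, 9), (35, w, 23), (36, w, 21)}
Selection G ≥ 27: {(27, w, 7), (33, w, 2), (34, w, 9), (35, w, 23), (36, w, 21)}
π[B, G]: project onto (B, G) → {(w, 27), (w, 33), (w, 34), (w, 35), (w, 36)}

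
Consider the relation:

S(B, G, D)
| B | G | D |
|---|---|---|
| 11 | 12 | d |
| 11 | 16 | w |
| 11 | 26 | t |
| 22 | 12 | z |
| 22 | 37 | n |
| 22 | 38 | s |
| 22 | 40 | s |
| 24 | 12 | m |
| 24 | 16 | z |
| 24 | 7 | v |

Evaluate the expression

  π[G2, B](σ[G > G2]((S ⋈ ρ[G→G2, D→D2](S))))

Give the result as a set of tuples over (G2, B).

{(12, 11), (12, 22), (12, 24), (16, 11), (37, 22), (38, 22), (7, 24)}

ρ[G→G2, D→D2]: schema becomes (B, G2, D2); tuples unchanged.
S ⋈ ρ[G→G2, D→D2](S) (natural join on B): {(11, 12, d, 12, d), (11, 12, d, 16, w), (11, 12, d, 26, t), (11, 16, w, 12, d), (11, 16, w, 16, w), (11, 16, w, 26, t), (11, 26, t, 12, d), (11, 26, t, 16, w), (11, 26, t, 26, t), (22, 12, z, 12, z), (22, 12, z, 37, n), (22, 12, z, 38, s), (22, 12, z, 40, s), (22, 37, n, 12, z), (22, 37, n, 37, n), (22, 37, n, 38, s), (22, 37, n, 40, s), (22, 38, s, 12, z), (22, 38, s, 37, n), (22, 38, s, 38, s), (22, 38, s, 40, s), (22, 40, s, 12, z), (22, 40, s, 37, n), (22, 40, s, 38, s), (22, 40, s, 40, s), (24, 12, m, 12, m), (24, 12, m, 16, z), (24, 12, m, 7, v), (24, 16, z, 12, m), (24, 16, z, 16, z), (24, 16, z, 7, v), (24, 7, v, 12, m), (24, 7, v, 16, z), (24, 7, v, 7, v)}
Apply σ_{G > G2}; surviving tuples: {(11, 16, w, 12, d), (11, 26, t, 12, d), (11, 26, t, 16, w), (22, 37, n, 12, z), (22, 38, s, 12, z), (22, 38, s, 37, n), (22, 40, s, 12, z), (22, 40, s, 37, n), (22, 40, s, 38, s), (24, 12, m, 7, v), (24, 16, z, 12, m), (24, 16, z, 7, v)}
Projecting to G2, B (5 duplicate(s) eliminated): {(12, 11), (12, 22), (12, 24), (16, 11), (37, 22), (38, 22), (7, 24)}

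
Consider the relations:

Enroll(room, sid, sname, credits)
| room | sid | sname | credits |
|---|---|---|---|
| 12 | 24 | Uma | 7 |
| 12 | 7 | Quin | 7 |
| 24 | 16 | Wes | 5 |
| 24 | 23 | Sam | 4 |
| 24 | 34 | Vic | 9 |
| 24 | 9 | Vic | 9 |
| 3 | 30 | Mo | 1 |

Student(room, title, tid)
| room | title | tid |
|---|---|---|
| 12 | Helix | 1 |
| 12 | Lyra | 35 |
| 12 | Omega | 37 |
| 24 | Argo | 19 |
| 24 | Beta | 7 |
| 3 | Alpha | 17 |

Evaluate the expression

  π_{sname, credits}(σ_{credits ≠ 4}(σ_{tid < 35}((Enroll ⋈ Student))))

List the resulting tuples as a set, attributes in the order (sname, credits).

{(Mo, 1), (Quin, 7), (Uma, 7), (Vic, 9), (Wes, 5)}

Natural join on room: {(12, 24, Uma, 7, Helix, 1), (12, 24, Uma, 7, Lyra, 35), (12, 24, Uma, 7, Omega, 37), (12, 7, Quin, 7, Helix, 1), (12, 7, Quin, 7, Lyra, 35), (12, 7, Quin, 7, Omega, 37), (24, 16, Wes, 5, Argo, 19), (24, 16, Wes, 5, Beta, 7), (24, 23, Sam, 4, Argo, 19), (24, 23, Sam, 4, Beta, 7), (24, 34, Vic, 9, Argo, 19), (24, 34, Vic, 9, Beta, 7), (24, 9, Vic, 9, Argo, 19), (24, 9, Vic, 9, Beta, 7), (3, 30, Mo, 1, Alpha, 17)}
Apply σ_{tid < 35}; surviving tuples: {(12, 24, Uma, 7, Helix, 1), (12, 7, Quin, 7, Helix, 1), (24, 16, Wes, 5, Argo, 19), (24, 16, Wes, 5, Beta, 7), (24, 23, Sam, 4, Argo, 19), (24, 23, Sam, 4, Beta, 7), (24, 34, Vic, 9, Argo, 19), (24, 34, Vic, 9, Beta, 7), (24, 9, Vic, 9, Argo, 19), (24, 9, Vic, 9, Beta, 7), (3, 30, Mo, 1, Alpha, 17)}
Apply σ_{credits ≠ 4}; surviving tuples: {(12, 24, Uma, 7, Helix, 1), (12, 7, Quin, 7, Helix, 1), (24, 16, Wes, 5, Argo, 19), (24, 16, Wes, 5, Beta, 7), (24, 34, Vic, 9, Argo, 19), (24, 34, Vic, 9, Beta, 7), (24, 9, Vic, 9, Argo, 19), (24, 9, Vic, 9, Beta, 7), (3, 30, Mo, 1, Alpha, 17)}
π[sname, credits]: project onto (sname, credits) (4 duplicate(s) eliminated) → {(Mo, 1), (Quin, 7), (Uma, 7), (Vic, 9), (Wes, 5)}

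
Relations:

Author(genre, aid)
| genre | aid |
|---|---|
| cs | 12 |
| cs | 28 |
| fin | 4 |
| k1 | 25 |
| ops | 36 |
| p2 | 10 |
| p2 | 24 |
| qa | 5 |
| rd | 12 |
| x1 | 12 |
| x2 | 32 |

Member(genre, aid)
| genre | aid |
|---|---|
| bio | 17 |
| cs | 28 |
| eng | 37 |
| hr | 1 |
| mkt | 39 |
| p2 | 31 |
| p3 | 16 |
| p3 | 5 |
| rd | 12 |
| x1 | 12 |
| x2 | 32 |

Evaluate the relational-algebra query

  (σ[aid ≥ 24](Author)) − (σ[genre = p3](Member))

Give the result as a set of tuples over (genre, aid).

{(cs, 28), (k1, 25), (ops, 36), (p2, 24), (x2, 32)}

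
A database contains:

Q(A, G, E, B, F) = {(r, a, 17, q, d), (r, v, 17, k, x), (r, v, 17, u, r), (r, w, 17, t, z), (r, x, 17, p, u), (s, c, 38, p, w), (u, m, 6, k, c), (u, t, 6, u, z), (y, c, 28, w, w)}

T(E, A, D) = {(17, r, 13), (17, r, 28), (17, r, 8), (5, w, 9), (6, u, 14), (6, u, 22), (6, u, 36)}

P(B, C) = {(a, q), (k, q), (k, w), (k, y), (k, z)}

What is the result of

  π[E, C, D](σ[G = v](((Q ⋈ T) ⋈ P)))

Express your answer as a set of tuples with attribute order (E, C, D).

{(17, q, 13), (17, q, 28), (17, q, 8), (17, w, 13), (17, w, 28), (17, w, 8), (17, y, 13), (17, y, 28), (17, y, 8), (17, z, 13), (17, z, 28), (17, z, 8)}

Joining Q and T on A, E yields {(r, a, 17, q, d, 13), (r, a, 17, q, d, 28), (r, a, 17, q, d, 8), (r, v, 17, k, x, 13), (r, v, 17, k, x, 28), (r, v, 17, k, x, 8), (r, v, 17, u, r, 13), (r, v, 17, u, r, 28), (r, v, 17, u, r, 8), (r, w, 17, t, z, 13), (r, w, 17, t, z, 28), (r, w, 17, t, z, 8), (r, x, 17, p, u, 13), (r, x, 17, p, u, 28), (r, x, 17, p, u, 8), (u, m, 6, k, c, 14), (u, m, 6, k, c, 22), (u, m, 6, k, c, 36), (u, t, 6, u, z, 14), (u, t, 6, u, z, 22), (u, t, 6, u, z, 36)}.
Joining (Q ⋈ T) and P on B yields {(r, v, 17, k, x, 13, q), (r, v, 17, k, x, 13, w), (r, v, 17, k, x, 13, y), (r, v, 17, k, x, 13, z), (r, v, 17, k, x, 28, q), (r, v, 17, k, x, 28, w), (r, v, 17, k, x, 28, y), (r, v, 17, k, x, 28, z), (r, v, 17, k, x, 8, q), (r, v, 17, k, x, 8, w), (r, v, 17, k, x, 8, y), (r, v, 17, k, x, 8, z), (u, m, 6, k, c, 14, q), (u, m, 6, k, c, 14, w), (u, m, 6, k, c, 14, y), (u, m, 6, k, c, 14, z), (u, m, 6, k, c, 22, q), (u, m, 6, k, c, 22, w), (u, m, 6, k, c, 22, y), (u, m, 6, k, c, 22, z), (u, m, 6, k, c, 36, q), (u, m, 6, k, c, 36, w), (u, m, 6, k, c, 36, y), (u, m, 6, k, c, 36, z)}.
σ[G = v]: keep tuples satisfying G = v → {(r, v, 17, k, x, 13, q), (r, v, 17, k, x, 13, w), (r, v, 17, k, x, 13, y), (r, v, 17, k, x, 13, z), (r, v, 17, k, x, 28, q), (r, v, 17, k, x, 28, w), (r, v, 17, k, x, 28, y), (r, v, 17, k, x, 28, z), (r, v, 17, k, x, 8, q), (r, v, 17, k, x, 8, w), (r, v, 17, k, x, 8, y), (r, v, 17, k, x, 8, z)}
Projecting to E, C, D: {(17, q, 13), (17, q, 28), (17, q, 8), (17, w, 13), (17, w, 28), (17, w, 8), (17, y, 13), (17, y, 28), (17, y, 8), (17, z, 13), (17, z, 28), (17, z, 8)}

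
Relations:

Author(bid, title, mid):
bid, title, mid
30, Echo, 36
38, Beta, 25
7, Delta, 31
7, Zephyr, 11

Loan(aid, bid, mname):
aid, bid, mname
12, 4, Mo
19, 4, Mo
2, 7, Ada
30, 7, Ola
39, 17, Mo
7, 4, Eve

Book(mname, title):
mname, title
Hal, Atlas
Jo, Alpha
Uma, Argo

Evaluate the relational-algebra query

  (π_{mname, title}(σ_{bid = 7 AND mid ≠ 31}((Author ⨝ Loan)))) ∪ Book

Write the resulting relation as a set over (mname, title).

{(Ada, Zephyr), (Hal, Atlas), (Jo, Alpha), (Ola, Zephyr), (Uma, Argo)}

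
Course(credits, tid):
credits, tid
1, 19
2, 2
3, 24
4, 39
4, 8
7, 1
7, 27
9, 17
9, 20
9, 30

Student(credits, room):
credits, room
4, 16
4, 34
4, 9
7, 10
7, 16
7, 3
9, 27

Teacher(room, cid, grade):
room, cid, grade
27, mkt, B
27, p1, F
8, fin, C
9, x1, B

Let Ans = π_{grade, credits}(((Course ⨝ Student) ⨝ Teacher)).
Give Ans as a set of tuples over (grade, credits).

{(B, 4), (B, 9), (F, 9)}

Joining Course and Student on credits yields {(4, 39, 16), (4, 39, 34), (4, 39, 9), (4, 8, 16), (4, 8, 34), (4, 8, 9), (7, 1, 10), (7, 1, 16), (7, 1, 3), (7, 27, 10), (7, 27, 16), (7, 27, 3), (9, 17, 27), (9, 20, 27), (9, 30, 27)}.
Joining (Course ⨝ Student) and Teacher on room yields {(4, 39, 9, x1, B), (4, 8, 9, x1, B), (9, 17, 27, mkt, B), (9, 17, 27, p1, F), (9, 20, 27, mkt, B), (9, 20, 27, p1, F), (9, 30, 27, mkt, B), (9, 30, 27, p1, F)}.
π_{grade, credits} gives {(B, 4), (B, 9), (F, 9)} (5 duplicate(s) eliminated).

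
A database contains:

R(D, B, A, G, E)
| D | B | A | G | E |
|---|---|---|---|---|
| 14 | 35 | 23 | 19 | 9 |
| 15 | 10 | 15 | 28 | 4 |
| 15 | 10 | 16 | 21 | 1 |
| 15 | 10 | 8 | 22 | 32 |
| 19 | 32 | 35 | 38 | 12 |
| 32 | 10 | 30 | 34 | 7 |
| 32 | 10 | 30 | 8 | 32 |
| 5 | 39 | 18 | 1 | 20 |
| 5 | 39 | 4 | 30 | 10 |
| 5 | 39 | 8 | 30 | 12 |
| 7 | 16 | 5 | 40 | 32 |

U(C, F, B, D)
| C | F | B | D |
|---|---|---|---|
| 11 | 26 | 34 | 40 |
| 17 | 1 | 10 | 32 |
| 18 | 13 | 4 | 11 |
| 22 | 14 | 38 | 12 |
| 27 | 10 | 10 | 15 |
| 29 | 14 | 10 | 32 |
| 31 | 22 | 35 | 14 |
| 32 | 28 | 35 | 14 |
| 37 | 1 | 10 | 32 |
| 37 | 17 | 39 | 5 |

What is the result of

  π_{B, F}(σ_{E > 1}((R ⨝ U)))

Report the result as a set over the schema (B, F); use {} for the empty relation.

{(10, 1), (10, 10), (10, 14), (35, 22), (35, 28), (39, 17)}

R ⋈ U (natural join on D, B): {(14, 35, 23, 19, 9, 31, 22), (14, 35, 23, 19, 9, 32, 28), (15, 10, 15, 28, 4, 27, 10), (15, 10, 16, 21, 1, 27, 10), (15, 10, 8, 22, 32, 27, 10), (32, 10, 30, 34, 7, 17, 1), (32, 10, 30, 34, 7, 29, 14), (32, 10, 30, 34, 7, 37, 1), (32, 10, 30, 8, 32, 17, 1), (32, 10, 30, 8, 32, 29, 14), (32, 10, 30, 8, 32, 37, 1), (5, 39, 18, 1, 20, 37, 17), (5, 39, 4, 30, 10, 37, 17), (5, 39, 8, 30, 12, 37, 17)}
σ[E > 1]: keep tuples satisfying E > 1 → {(14, 35, 23, 19, 9, 31, 22), (14, 35, 23, 19, 9, 32, 28), (15, 10, 15, 28, 4, 27, 10), (15, 10, 8, 22, 32, 27, 10), (32, 10, 30, 34, 7, 17, 1), (32, 10, 30, 34, 7, 29, 14), (32, 10, 30, 34, 7, 37, 1), (32, 10, 30, 8, 32, 17, 1), (32, 10, 30, 8, 32, 29, 14), (32, 10, 30, 8, 32, 37, 1), (5, 39, 18, 1, 20, 37, 17), (5, 39, 4, 30, 10, 37, 17), (5, 39, 8, 30, 12, 37, 17)}
π_{B, F} gives {(10, 1), (10, 10), (10, 14), (35, 22), (35, 28), (39, 17)} (7 duplicate(s) eliminated).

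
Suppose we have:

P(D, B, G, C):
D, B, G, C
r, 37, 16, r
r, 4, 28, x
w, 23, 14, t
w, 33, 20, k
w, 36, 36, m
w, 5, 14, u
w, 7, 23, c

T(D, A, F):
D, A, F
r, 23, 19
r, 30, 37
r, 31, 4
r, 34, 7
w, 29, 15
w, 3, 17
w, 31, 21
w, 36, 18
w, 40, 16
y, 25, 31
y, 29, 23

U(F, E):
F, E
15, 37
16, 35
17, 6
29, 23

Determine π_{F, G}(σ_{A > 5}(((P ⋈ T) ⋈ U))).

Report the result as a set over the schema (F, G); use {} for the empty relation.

{(15, 14), (15, 20), (15, 23), (15, 36), (16, 14), (16, 20), (16, 23), (16, 36)}

Joining P and T on D yields {(r, 37, 16, r, 23, 19), (r, 37, 16, r, 30, 37), (r, 37, 16, r, 31, 4), (r, 37, 16, r, 34, 7), (r, 4, 28, x, 23, 19), (r, 4, 28, x, 30, 37), (r, 4, 28, x, 31, 4), (r, 4, 28, x, 34, 7), (w, 23, 14, t, 29, 15), (w, 23, 14, t, 3, 17), (w, 23, 14, t, 31, 21), (w, 23, 14, t, 36, 18), (w, 23, 14, t, 40, 16), (w, 33, 20, k, 29, 15), (w, 33, 20, k, 3, 17), (w, 33, 20, k, 31, 21), (w, 33, 20, k, 36, 18), (w, 33, 20, k, 40, 16), (w, 36, 36, m, 29, 15), (w, 36, 36, m, 3, 17), (w, 36, 36, m, 31, 21), (w, 36, 36, m, 36, 18), (w, 36, 36, m, 40, 16), (w, 5, 14, u, 29, 15), (w, 5, 14, u, 3, 17), (w, 5, 14, u, 31, 21), (w, 5, 14, u, 36, 18), (w, 5, 14, u, 40, 16), (w, 7, 23, c, 29, 15), (w, 7, 23, c, 3, 17), (w, 7, 23, c, 31, 21), (w, 7, 23, c, 36, 18), (w, 7, 23, c, 40, 16)}.
Joining (P ⋈ T) and U on F yields {(w, 23, 14, t, 29, 15, 37), (w, 23, 14, t, 3, 17, 6), (w, 23, 14, t, 40, 16, 35), (w, 33, 20, k, 29, 15, 37), (w, 33, 20, k, 3, 17, 6), (w, 33, 20, k, 40, 16, 35), (w, 36, 36, m, 29, 15, 37), (w, 36, 36, m, 3, 17, 6), (w, 36, 36, m, 40, 16, 35), (w, 5, 14, u, 29, 15, 37), (w, 5, 14, u, 3, 17, 6), (w, 5, 14, u, 40, 16, 35), (w, 7, 23, c, 29, 15, 37), (w, 7, 23, c, 3, 17, 6), (w, 7, 23, c, 40, 16, 35)}.
Apply σ_{A > 5}; surviving tuples: {(w, 23, 14, t, 29, 15, 37), (w, 23, 14, t, 40, 16, 35), (w, 33, 20, k, 29, 15, 37), (w, 33, 20, k, 40, 16, 35), (w, 36, 36, m, 29, 15, 37), (w, 36, 36, m, 40, 16, 35), (w, 5, 14, u, 29, 15, 37), (w, 5, 14, u, 40, 16, 35), (w, 7, 23, c, 29, 15, 37), (w, 7, 23, c, 40, 16, 35)}
π_{F, G} gives {(15, 14), (15, 20), (15, 23), (15, 36), (16, 14), (16, 20), (16, 23), (16, 36)} (2 duplicate(s) eliminated).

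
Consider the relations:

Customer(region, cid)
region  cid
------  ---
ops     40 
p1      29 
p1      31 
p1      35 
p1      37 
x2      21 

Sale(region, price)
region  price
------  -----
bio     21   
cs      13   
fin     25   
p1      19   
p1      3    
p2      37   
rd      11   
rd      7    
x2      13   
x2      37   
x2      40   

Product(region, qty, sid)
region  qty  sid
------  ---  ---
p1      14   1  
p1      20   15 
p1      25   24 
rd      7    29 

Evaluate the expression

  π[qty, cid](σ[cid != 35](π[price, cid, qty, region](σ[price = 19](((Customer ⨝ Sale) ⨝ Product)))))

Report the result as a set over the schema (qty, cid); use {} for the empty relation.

{(14, 29), (14, 31), (14, 37), (20, 29), (20, 31), (20, 37), (25, 29), (25, 31), (25, 37)}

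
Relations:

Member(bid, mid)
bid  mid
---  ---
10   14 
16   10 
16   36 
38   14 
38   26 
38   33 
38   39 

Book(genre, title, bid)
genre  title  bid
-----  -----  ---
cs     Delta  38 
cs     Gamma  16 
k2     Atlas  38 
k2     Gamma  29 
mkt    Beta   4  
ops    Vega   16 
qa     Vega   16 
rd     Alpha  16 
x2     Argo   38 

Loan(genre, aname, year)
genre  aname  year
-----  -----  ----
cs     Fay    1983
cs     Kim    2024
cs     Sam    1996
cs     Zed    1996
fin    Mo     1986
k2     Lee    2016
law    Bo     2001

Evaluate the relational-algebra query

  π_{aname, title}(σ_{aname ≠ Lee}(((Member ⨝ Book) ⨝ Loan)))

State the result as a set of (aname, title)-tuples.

{(Fay, Delta), (Fay, Gamma), (Kim, Delta), (Kim, Gamma), (Sam, Delta), (Sam, Gamma), (Zed, Delta), (Zed, Gamma)}

Member ⋈ Book (natural join on bid): {(16, 10, cs, Gamma), (16, 10, ops, Vega), (16, 10, qa, Vega), (16, 10, rd, Alpha), (16, 36, cs, Gamma), (16, 36, ops, Vega), (16, 36, qa, Vega), (16, 36, rd, Alpha), (38, 14, cs, Delta), (38, 14, k2, Atlas), (38, 14, x2, Argo), (38, 26, cs, Delta), (38, 26, k2, Atlas), (38, 26, x2, Argo), (38, 33, cs, Delta), (38, 33, k2, Atlas), (38, 33, x2, Argo), (38, 39, cs, Delta), (38, 39, k2, Atlas), (38, 39, x2, Argo)}
(Member ⨝ Book) ⋈ Loan (natural join on genre): {(16, 10, cs, Gamma, Fay, 1983), (16, 10, cs, Gamma, Kim, 2024), (16, 10, cs, Gamma, Sam, 1996), (16, 10, cs, Gamma, Zed, 1996), (16, 36, cs, Gamma, Fay, 1983), (16, 36, cs, Gamma, Kim, 2024), (16, 36, cs, Gamma, Sam, 1996), (16, 36, cs, Gamma, Zed, 1996), (38, 14, cs, Delta, Fay, 1983), (38, 14, cs, Delta, Kim, 2024), (38, 14, cs, Delta, Sam, 1996), (38, 14, cs, Delta, Zed, 1996), (38, 14, k2, Atlas, Lee, 2016), (38, 26, cs, Delta, Fay, 1983), (38, 26, cs, Delta, Kim, 2024), (38, 26, cs, Delta, Sam, 1996), (38, 26, cs, Delta, Zed, 1996), (38, 26, k2, Atlas, Lee, 2016), (38, 33, cs, Delta, Fay, 1983), (38, 33, cs, Delta, Kim, 2024), (38, 33, cs, Delta, Sam, 1996), (38, 33, cs, Delta, Zed, 1996), (38, 33, k2, Atlas, Lee, 2016), (38, 39, cs, Delta, Fay, 1983), (38, 39, cs, Delta, Kim, 2024), (38, 39, cs, Delta, Sam, 1996), (38, 39, cs, Delta, Zed, 1996), (38, 39, k2, Atlas, Lee, 2016)}
Filtering on aname ≠ Lee leaves {(16, 10, cs, Gamma, Fay, 1983), (16, 10, cs, Gamma, Kim, 2024), (16, 10, cs, Gamma, Sam, 1996), (16, 10, cs, Gamma, Zed, 1996), (16, 36, cs, Gamma, Fay, 1983), (16, 36, cs, Gamma, Kim, 2024), (16, 36, cs, Gamma, Sam, 1996), (16, 36, cs, Gamma, Zed, 1996), (38, 14, cs, Delta, Fay, 1983), (38, 14, cs, Delta, Kim, 2024), (38, 14, cs, Delta, Sam, 1996), (38, 14, cs, Delta, Zed, 1996), (38, 26, cs, Delta, Fay, 1983), (38, 26, cs, Delta, Kim, 2024), (38, 26, cs, Delta, Sam, 1996), (38, 26, cs, Delta, Zed, 1996), (38, 33, cs, Delta, Fay, 1983), (38, 33, cs, Delta, Kim, 2024), (38, 33, cs, Delta, Sam, 1996), (38, 33, cs, Delta, Zed, 1996), (38, 39, cs, Delta, Fay, 1983), (38, 39, cs, Delta, Kim, 2024), (38, 39, cs, Delta, Sam, 1996), (38, 39, cs, Delta, Zed, 1996)}.
Projecting to aname, title (16 duplicate(s) eliminated): {(Fay, Delta), (Fay, Gamma), (Kim, Delta), (Kim, Gamma), (Sam, Delta), (Sam, Gamma), (Zed, Delta), (Zed, Gamma)}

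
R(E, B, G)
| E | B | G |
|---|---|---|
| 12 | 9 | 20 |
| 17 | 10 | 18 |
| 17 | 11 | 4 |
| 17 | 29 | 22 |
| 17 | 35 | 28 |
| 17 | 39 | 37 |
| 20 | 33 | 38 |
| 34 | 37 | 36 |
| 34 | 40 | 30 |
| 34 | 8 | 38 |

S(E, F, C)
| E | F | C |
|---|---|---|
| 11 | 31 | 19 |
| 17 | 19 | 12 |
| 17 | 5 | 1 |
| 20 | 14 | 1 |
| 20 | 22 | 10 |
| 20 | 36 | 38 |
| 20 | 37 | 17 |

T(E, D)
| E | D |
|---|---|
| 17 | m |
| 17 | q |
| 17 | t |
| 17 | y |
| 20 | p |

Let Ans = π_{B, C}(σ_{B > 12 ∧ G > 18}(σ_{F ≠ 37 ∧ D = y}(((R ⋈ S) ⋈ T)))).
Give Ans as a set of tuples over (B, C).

{(29, 1), (29, 12), (35, 1), (35, 12), (39, 1), (39, 12)}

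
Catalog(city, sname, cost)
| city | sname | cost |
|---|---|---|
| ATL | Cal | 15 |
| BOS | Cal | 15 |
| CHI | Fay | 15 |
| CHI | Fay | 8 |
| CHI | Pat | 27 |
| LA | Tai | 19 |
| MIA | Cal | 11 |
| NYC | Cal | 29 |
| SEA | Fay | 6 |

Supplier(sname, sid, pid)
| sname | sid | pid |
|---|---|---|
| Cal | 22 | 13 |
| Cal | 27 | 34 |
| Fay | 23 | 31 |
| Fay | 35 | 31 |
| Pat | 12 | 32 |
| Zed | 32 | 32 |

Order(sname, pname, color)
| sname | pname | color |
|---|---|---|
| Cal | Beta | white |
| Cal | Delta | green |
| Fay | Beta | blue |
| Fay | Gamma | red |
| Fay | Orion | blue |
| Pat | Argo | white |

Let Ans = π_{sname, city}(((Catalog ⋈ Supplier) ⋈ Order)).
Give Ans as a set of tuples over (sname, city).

{(Cal, ATL), (Cal, BOS), (Cal, MIA), (Cal, NYC), (Fay, CHI), (Fay, SEA), (Pat, CHI)}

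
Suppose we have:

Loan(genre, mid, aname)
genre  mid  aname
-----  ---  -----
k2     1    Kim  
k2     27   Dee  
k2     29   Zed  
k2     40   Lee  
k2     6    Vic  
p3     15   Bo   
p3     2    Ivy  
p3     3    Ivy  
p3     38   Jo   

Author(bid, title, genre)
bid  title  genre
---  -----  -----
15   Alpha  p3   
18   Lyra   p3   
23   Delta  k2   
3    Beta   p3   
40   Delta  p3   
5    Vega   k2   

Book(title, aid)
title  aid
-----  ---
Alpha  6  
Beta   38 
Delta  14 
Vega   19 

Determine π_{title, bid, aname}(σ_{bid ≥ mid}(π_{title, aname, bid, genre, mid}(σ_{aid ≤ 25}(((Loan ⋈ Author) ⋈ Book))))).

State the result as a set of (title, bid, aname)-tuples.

{(Alpha, 15, Bo), (Alpha, 15, Ivy), (Delta, 23, Kim), (Delta, 23, Vic), (Delta, 40, Bo), (Delta, 40, Ivy), (Delta, 40, Jo), (Vega, 5, Kim)}

Joining Loan and Author on genre yields {(k2, 1, Kim, 23, Delta), (k2, 1, Kim, 5, Vega), (k2, 27, Dee, 23, Delta), (k2, 27, Dee, 5, Vega), (k2, 29, Zed, 23, Delta), (k2, 29, Zed, 5, Vega), (k2, 40, Lee, 23, Delta), (k2, 40, Lee, 5, Vega), (k2, 6, Vic, 23, Delta), (k2, 6, Vic, 5, Vega), (p3, 15, Bo, 15, Alpha), (p3, 15, Bo, 18, Lyra), (p3, 15, Bo, 3, Beta), (p3, 15, Bo, 40, Delta), (p3, 2, Ivy, 15, Alpha), (p3, 2, Ivy, 18, Lyra), (p3, 2, Ivy, 3, Beta), (p3, 2, Ivy, 40, Delta), (p3, 3, Ivy, 15, Alpha), (p3, 3, Ivy, 18, Lyra), (p3, 3, Ivy, 3, Beta), (p3, 3, Ivy, 40, Delta), (p3, 38, Jo, 15, Alpha), (p3, 38, Jo, 18, Lyra), (p3, 38, Jo, 3, Beta), (p3, 38, Jo, 40, Delta)}.
Joining (Loan ⋈ Author) and Book on title yields {(k2, 1, Kim, 23, Delta, 14), (k2, 1, Kim, 5, Vega, 19), (k2, 27, Dee, 23, Delta, 14), (k2, 27, Dee, 5, Vega, 19), (k2, 29, Zed, 23, Delta, 14), (k2, 29, Zed, 5, Vega, 19), (k2, 40, Lee, 23, Delta, 14), (k2, 40, Lee, 5, Vega, 19), (k2, 6, Vic, 23, Delta, 14), (k2, 6, Vic, 5, Vega, 19), (p3, 15, Bo, 15, Alpha, 6), (p3, 15, Bo, 3, Beta, 38), (p3, 15, Bo, 40, Delta, 14), (p3, 2, Ivy, 15, Alpha, 6), (p3, 2, Ivy, 3, Beta, 38), (p3, 2, Ivy, 40, Delta, 14), (p3, 3, Ivy, 15, Alpha, 6), (p3, 3, Ivy, 3, Beta, 38), (p3, 3, Ivy, 40, Delta, 14), (p3, 38, Jo, 15, Alpha, 6), (p3, 38, Jo, 3, Beta, 38), (p3, 38, Jo, 40, Delta, 14)}.
Apply σ_{aid ≤ 25}; surviving tuples: {(k2, 1, Kim, 23, Delta, 14), (k2, 1, Kim, 5, Vega, 19), (k2, 27, Dee, 23, Delta, 14), (k2, 27, Dee, 5, Vega, 19), (k2, 29, Zed, 23, Delta, 14), (k2, 29, Zed, 5, Vega, 19), (k2, 40, Lee, 23, Delta, 14), (k2, 40, Lee, 5, Vega, 19), (k2, 6, Vic, 23, Delta, 14), (k2, 6, Vic, 5, Vega, 19), (p3, 15, Bo, 15, Alpha, 6), (p3, 15, Bo, 40, Delta, 14), (p3, 2, Ivy, 15, Alpha, 6), (p3, 2, Ivy, 40, Delta, 14), (p3, 3, Ivy, 15, Alpha, 6), (p3, 3, Ivy, 40, Delta, 14), (p3, 38, Jo, 15, Alpha, 6), (p3, 38, Jo, 40, Delta, 14)}
Keep only column(s) title, aname, bid, genre, mid: {(Alpha, Bo, 15, p3, 15), (Alpha, Ivy, 15, p3, 2), (Alpha, Ivy, 15, p3, 3), (Alpha, Jo, 15, p3, 38), (Delta, Bo, 40, p3, 15), (Delta, Dee, 23, k2, 27), (Delta, Ivy, 40, p3, 2), (Delta, Ivy, 40, p3, 3), (Delta, Jo, 40, p3, 38), (Delta, Kim, 23, k2, 1), (Delta, Lee, 23, k2, 40), (Delta, Vic, 23, k2, 6), (Delta, Zed, 23, k2, 29), (Vega, Dee, 5, k2, 27), (Vega, Kim, 5, k2, 1), (Vega, Lee, 5, k2, 40), (Vega, Vic, 5, k2, 6), (Vega, Zed, 5, k2, 29)}
Apply σ_{bid ≥ mid}; surviving tuples: {(Alpha, Bo, 15, p3, 15), (Alpha, Ivy, 15, p3, 2), (Alpha, Ivy, 15, p3, 3), (Delta, Bo, 40, p3, 15), (Delta, Ivy, 40, p3, 2), (Delta, Ivy, 40, p3, 3), (Delta, Jo, 40, p3, 38), (Delta, Kim, 23, k2, 1), (Delta, Vic, 23, k2, 6), (Vega, Kim, 5, k2, 1)}
Keep only column(s) title, bid, aname (2 duplicate(s) eliminated): {(Alpha, 15, Bo), (Alpha, 15, Ivy), (Delta, 23, Kim), (Delta, 23, Vic), (Delta, 40, Bo), (Delta, 40, Ivy), (Delta, 40, Jo), (Vega, 5, Kim)}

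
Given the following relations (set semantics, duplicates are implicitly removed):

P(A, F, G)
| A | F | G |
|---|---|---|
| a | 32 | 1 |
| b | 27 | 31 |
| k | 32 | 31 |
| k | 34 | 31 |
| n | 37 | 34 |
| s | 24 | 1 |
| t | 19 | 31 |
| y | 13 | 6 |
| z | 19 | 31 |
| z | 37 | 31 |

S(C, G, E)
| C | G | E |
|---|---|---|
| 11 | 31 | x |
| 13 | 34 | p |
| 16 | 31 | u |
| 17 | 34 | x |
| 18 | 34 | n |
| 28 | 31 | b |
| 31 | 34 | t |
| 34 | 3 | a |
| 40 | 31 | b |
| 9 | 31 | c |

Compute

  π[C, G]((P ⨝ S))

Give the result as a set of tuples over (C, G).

{(11, 31), (13, 34), (16, 31), (17, 34), (18, 34), (28, 31), (31, 34), (40, 31), (9, 31)}

Joining P and S on G yields {(b, 27, 31, 11, x), (b, 27, 31, 16, u), (b, 27, 31, 28, b), (b, 27, 31, 40, b), (b, 27, 31, 9, c), (k, 32, 31, 11, x), (k, 32, 31, 16, u), (k, 32, 31, 28, b), (k, 32, 31, 40, b), (k, 32, 31, 9, c), (k, 34, 31, 11, x), (k, 34, 31, 16, u), (k, 34, 31, 28, b), (k, 34, 31, 40, b), (k, 34, 31, 9, c), (n, 37, 34, 13, p), (n, 37, 34, 17, x), (n, 37, 34, 18, n), (n, 37, 34, 31, t), (t, 19, 31, 11, x), (t, 19, 31, 16, u), (t, 19, 31, 28, b), (t, 19, 31, 40, b), (t, 19, 31, 9, c), (z, 19, 31, 11, x), (z, 19, 31, 16, u), (z, 19, 31, 28, b), (z, 19, 31, 40, b), (z, 19, 31, 9, c), (z, 37, 31, 11, x), (z, 37, 31, 16, u), (z, 37, 31, 28, b), (z, 37, 31, 40, b), (z, 37, 31, 9, c)}.
π[C, G]: project onto (C, G) (25 duplicate(s) eliminated) → {(11, 31), (13, 34), (16, 31), (17, 34), (18, 34), (28, 31), (31, 34), (40, 31), (9, 31)}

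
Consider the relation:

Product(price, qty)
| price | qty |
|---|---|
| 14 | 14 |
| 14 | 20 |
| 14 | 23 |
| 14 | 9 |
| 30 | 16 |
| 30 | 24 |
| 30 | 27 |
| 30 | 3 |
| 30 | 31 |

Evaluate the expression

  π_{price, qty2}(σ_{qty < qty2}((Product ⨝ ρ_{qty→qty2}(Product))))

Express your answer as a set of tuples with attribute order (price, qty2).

{(14, 14), (14, 20), (14, 23), (30, 16), (30, 24), (30, 27), (30, 31)}

ρ[qty→qty2]: schema becomes (price, qty2); tuples unchanged.
Product ⋈ ρ_{qty→qty2}(Product) (natural join on price): {(14, 14, 14), (14, 14, 20), (14, 14, 23), (14, 14, 9), (14, 20, 14), (14, 20, 20), (14, 20, 23), (14, 20, 9), (14, 23, 14), (14, 23, 20), (14, 23, 23), (14, 23, 9), (14, 9, 14), (14, 9, 20), (14, 9, 23), (14, 9, 9), (30, 16, 16), (30, 16, 24), (30, 16, 27), (30, 16, 3), (30, 16, 31), (30, 24, 16), (30, 24, 24), (30, 24, 27), (30, 24, 3), (30, 24, 31), (30, 27, 16), (30, 27, 24), (30, 27, 27), (30, 27, 3), (30, 27, 31), (30, 3, 16), (30, 3, 24), (30, 3, 27), (30, 3, 3), (30, 3, 31), (30, 31, 16), (30, 31, 24), (30, 31, 27), (30, 31, 3), (30, 31, 31)}
Filtering on qty < qty2 leaves {(14, 14, 20), (14, 14, 23), (14, 20, 23), (14, 9, 14), (14, 9, 20), (14, 9, 23), (30, 16, 24), (30, 16, 27), (30, 16, 31), (30, 24, 27), (30, 24, 31), (30, 27, 31), (30, 3, 16), (30, 3, 24), (30, 3, 27), (30, 3, 31)}.
Projecting to price, qty2 (9 duplicate(s) eliminated): {(14, 14), (14, 20), (14, 23), (30, 16), (30, 24), (30, 27), (30, 31)}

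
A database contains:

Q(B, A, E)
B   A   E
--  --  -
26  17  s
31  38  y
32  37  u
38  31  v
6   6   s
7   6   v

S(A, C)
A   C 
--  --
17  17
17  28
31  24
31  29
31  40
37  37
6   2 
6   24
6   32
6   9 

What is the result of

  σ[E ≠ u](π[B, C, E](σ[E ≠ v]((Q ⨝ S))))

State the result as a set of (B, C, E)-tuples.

Natural join on A: {(26, 17, s, 17), (26, 17, s, 28), (32, 37, u, 37), (38, 31, v, 24), (38, 31, v, 29), (38, 31, v, 40), (6, 6, s, 2), (6, 6, s, 24), (6, 6, s, 32), (6, 6, s, 9), (7, 6, v, 2), (7, 6, v, 24), (7, 6, v, 32), (7, 6, v, 9)}
Apply σ_{E ≠ v}; surviving tuples: {(26, 17, s, 17), (26, 17, s, 28), (32, 37, u, 37), (6, 6, s, 2), (6, 6, s, 24), (6, 6, s, 32), (6, 6, s, 9)}
π[B, C, E]: project onto (B, C, E) → {(26, 17, s), (26, 28, s), (32, 37, u), (6, 2, s), (6, 24, s), (6, 32, s), (6, 9, s)}
Apply σ_{E ≠ u}; surviving tuples: {(26, 17, s), (26, 28, s), (6, 2, s), (6, 24, s), (6, 32, s), (6, 9, s)}

{(26, 17, s), (26, 28, s), (6, 2, s), (6, 24, s), (6, 32, s), (6, 9, s)}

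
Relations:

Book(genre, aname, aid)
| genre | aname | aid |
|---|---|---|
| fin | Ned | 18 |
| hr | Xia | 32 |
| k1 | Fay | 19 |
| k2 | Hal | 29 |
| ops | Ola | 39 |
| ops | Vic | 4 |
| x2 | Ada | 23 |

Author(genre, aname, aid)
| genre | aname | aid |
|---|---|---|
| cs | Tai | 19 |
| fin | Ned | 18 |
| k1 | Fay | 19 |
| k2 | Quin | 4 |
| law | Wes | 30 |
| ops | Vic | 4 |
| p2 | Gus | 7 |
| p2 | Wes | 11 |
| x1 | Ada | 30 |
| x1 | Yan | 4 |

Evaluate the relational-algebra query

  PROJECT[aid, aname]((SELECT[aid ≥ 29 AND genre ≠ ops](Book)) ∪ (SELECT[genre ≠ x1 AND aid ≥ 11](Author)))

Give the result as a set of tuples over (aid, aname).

σ[aid ≥ 29 AND genre ≠ ops]: keep tuples satisfying aid ≥ 29 AND genre ≠ ops → {(hr, Xia, 32), (k2, Hal, 29)}
σ[genre ≠ x1 AND aid ≥ 11]: keep tuples satisfying genre ≠ x1 AND aid ≥ 11 → {(cs, Tai, 19), (fin, Ned, 18), (k1, Fay, 19), (law, Wes, 30), (p2, Wes, 11)}
Set union of the two operands is {(cs, Tai, 19), (fin, Ned, 18), (hr, Xia, 32), (k1, Fay, 19), (k2, Hal, 29), (law, Wes, 30), (p2, Wes, 11)}.
π[aid, aname]: project onto (aid, aname) → {(11, Wes), (18, Ned), (19, Fay), (19, Tai), (29, Hal), (30, Wes), (32, Xia)}

{(11, Wes), (18, Ned), (19, Fay), (19, Tai), (29, Hal), (30, Wes), (32, Xia)}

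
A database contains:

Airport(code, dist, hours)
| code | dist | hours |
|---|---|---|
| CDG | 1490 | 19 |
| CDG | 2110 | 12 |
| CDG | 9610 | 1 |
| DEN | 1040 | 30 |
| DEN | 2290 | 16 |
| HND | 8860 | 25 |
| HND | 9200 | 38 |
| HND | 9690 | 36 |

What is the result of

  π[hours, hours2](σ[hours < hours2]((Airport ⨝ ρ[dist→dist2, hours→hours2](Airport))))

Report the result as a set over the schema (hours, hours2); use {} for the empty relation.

{(1, 12), (1, 19), (12, 19), (16, 30), (25, 36), (25, 38), (36, 38)}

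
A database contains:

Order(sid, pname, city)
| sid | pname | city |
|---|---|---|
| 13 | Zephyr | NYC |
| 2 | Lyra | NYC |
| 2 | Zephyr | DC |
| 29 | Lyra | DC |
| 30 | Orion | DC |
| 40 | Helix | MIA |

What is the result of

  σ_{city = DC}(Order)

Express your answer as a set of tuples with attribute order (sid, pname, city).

{(2, Zephyr, DC), (29, Lyra, DC), (30, Orion, DC)}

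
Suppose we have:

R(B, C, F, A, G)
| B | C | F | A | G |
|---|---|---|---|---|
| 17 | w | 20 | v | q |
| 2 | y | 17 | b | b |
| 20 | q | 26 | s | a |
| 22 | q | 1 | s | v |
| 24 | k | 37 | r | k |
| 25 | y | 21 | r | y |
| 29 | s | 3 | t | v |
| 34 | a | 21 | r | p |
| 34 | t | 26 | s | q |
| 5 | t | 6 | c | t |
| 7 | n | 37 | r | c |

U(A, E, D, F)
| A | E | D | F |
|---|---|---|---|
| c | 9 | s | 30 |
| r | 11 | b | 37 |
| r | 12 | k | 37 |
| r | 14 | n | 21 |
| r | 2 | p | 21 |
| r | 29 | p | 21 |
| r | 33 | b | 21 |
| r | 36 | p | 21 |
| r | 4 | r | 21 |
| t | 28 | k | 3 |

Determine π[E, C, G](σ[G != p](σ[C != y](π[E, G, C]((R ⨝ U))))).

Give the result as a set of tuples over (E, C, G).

{(11, k, k), (11, n, c), (12, k, k), (12, n, c), (28, s, v)}

Joining R and U on F, A yields {(24, k, 37, r, k, 11, b), (24, k, 37, r, k, 12, k), (25, y, 21, r, y, 14, n), (25, y, 21, r, y, 2, p), (25, y, 21, r, y, 29, p), (25, y, 21, r, y, 33, b), (25, y, 21, r, y, 36, p), (25, y, 21, r, y, 4, r), (29, s, 3, t, v, 28, k), (34, a, 21, r, p, 14, n), (34, a, 21, r, p, 2, p), (34, a, 21, r, p, 29, p), (34, a, 21, r, p, 33, b), (34, a, 21, r, p, 36, p), (34, a, 21, r, p, 4, r), (7, n, 37, r, c, 11, b), (7, n, 37, r, c, 12, k)}.
π[E, G, C]: project onto (E, G, C) → {(11, c, n), (11, k, k), (12, c, n), (12, k, k), (14, p, a), (14, y, y), (2, p, a), (2, y, y), (28, v, s), (29, p, a), (29, y, y), (33, p, a), (33, y, y), (36, p, a), (36, y, y), (4, p, a), (4, y, y)}
σ[C != y]: keep tuples satisfying C != y → {(11, c, n), (11, k, k), (12, c, n), (12, k, k), (14, p, a), (2, p, a), (28, v, s), (29, p, a), (33, p, a), (36, p, a), (4, p, a)}
σ[G != p]: keep tuples satisfying G != p → {(11, c, n), (11, k, k), (12, c, n), (12, k, k), (28, v, s)}
π[E, C, G]: project onto (E, C, G) → {(11, k, k), (11, n, c), (12, k, k), (12, n, c), (28, s, v)}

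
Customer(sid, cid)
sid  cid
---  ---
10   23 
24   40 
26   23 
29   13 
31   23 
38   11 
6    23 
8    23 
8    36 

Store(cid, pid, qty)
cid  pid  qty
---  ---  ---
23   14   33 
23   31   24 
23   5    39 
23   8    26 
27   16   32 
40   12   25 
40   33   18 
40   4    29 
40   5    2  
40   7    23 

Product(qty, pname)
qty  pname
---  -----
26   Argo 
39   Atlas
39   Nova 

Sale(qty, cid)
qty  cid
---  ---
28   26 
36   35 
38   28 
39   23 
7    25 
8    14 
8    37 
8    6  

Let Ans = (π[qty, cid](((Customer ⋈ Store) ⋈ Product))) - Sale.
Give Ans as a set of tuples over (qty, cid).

Customer ⋈ Store (natural join on cid): {(10, 23, 14, 33), (10, 23, 31, 24), (10, 23, 5, 39), (10, 23, 8, 26), (24, 40, 12, 25), (24, 40, 33, 18), (24, 40, 4, 29), (24, 40, 5, 2), (24, 40, 7, 23), (26, 23, 14, 33), (26, 23, 31, 24), (26, 23, 5, 39), (26, 23, 8, 26), (31, 23, 14, 33), (31, 23, 31, 24), (31, 23, 5, 39), (31, 23, 8, 26), (6, 23, 14, 33), (6, 23, 31, 24), (6, 23, 5, 39), (6, 23, 8, 26), (8, 23, 14, 33), (8, 23, 31, 24), (8, 23, 5, 39), (8, 23, 8, 26)}
(Customer ⋈ Store) ⋈ Product (natural join on qty): {(10, 23, 5, 39, Atlas), (10, 23, 5, 39, Nova), (10, 23, 8, 26, Argo), (26, 23, 5, 39, Atlas), (26, 23, 5, 39, Nova), (26, 23, 8, 26, Argo), (31, 23, 5, 39, Atlas), (31, 23, 5, 39, Nova), (31, 23, 8, 26, Argo), (6, 23, 5, 39, Atlas), (6, 23, 5, 39, Nova), (6, 23, 8, 26, Argo), (8, 23, 5, 39, Atlas), (8, 23, 5, 39, Nova), (8, 23, 8, 26, Argo)}
Projecting to qty, cid (13 duplicate(s) eliminated): {(26, 23), (39, 23)}
Set difference of the two operands is {(26, 23)}.

{(26, 23)}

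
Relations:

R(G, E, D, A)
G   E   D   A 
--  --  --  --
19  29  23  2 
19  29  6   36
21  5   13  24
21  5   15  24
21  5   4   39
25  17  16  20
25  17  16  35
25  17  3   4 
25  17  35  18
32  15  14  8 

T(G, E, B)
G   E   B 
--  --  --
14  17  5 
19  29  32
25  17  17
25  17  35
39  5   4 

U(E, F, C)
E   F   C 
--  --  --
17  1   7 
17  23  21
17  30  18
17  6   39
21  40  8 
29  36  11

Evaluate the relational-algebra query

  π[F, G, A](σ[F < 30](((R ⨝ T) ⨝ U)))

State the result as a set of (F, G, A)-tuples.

{(1, 25, 18), (1, 25, 20), (1, 25, 35), (1, 25, 4), (23, 25, 18), (23, 25, 20), (23, 25, 35), (23, 25, 4), (6, 25, 18), (6, 25, 20), (6, 25, 35), (6, 25, 4)}

R ⋈ T (natural join on G, E): {(19, 29, 23, 2, 32), (19, 29, 6, 36, 32), (25, 17, 16, 20, 17), (25, 17, 16, 20, 35), (25, 17, 16, 35, 17), (25, 17, 16, 35, 35), (25, 17, 3, 4, 17), (25, 17, 3, 4, 35), (25, 17, 35, 18, 17), (25, 17, 35, 18, 35)}
(R ⨝ T) ⋈ U (natural join on E): {(19, 29, 23, 2, 32, 36, 11), (19, 29, 6, 36, 32, 36, 11), (25, 17, 16, 20, 17, 1, 7), (25, 17, 16, 20, 17, 23, 21), (25, 17, 16, 20, 17, 30, 18), (25, 17, 16, 20, 17, 6, 39), (25, 17, 16, 20, 35, 1, 7), (25, 17, 16, 20, 35, 23, 21), (25, 17, 16, 20, 35, 30, 18), (25, 17, 16, 20, 35, 6, 39), (25, 17, 16, 35, 17, 1, 7), (25, 17, 16, 35, 17, 23, 21), (25, 17, 16, 35, 17, 30, 18), (25, 17, 16, 35, 17, 6, 39), (25, 17, 16, 35, 35, 1, 7), (25, 17, 16, 35, 35, 23, 21), (25, 17, 16, 35, 35, 30, 18), (25, 17, 16, 35, 35, 6, 39), (25, 17, 3, 4, 17, 1, 7), (25, 17, 3, 4, 17, 23, 21), (25, 17, 3, 4, 17, 30, 18), (25, 17, 3, 4, 17, 6, 39), (25, 17, 3, 4, 35, 1, 7), (25, 17, 3, 4, 35, 23, 21), (25, 17, 3, 4, 35, 30, 18), (25, 17, 3, 4, 35, 6, 39), (25, 17, 35, 18, 17, 1, 7), (25, 17, 35, 18, 17, 23, 21), (25, 17, 35, 18, 17, 30, 18), (25, 17, 35, 18, 17, 6, 39), (25, 17, 35, 18, 35, 1, 7), (25, 17, 35, 18, 35, 23, 21), (25, 17, 35, 18, 35, 30, 18), (25, 17, 35, 18, 35, 6, 39)}
σ[F < 30]: keep tuples satisfying F < 30 → {(25, 17, 16, 20, 17, 1, 7), (25, 17, 16, 20, 17, 23, 21), (25, 17, 16, 20, 17, 6, 39), (25, 17, 16, 20, 35, 1, 7), (25, 17, 16, 20, 35, 23, 21), (25, 17, 16, 20, 35, 6, 39), (25, 17, 16, 35, 17, 1, 7), (25, 17, 16, 35, 17, 23, 21), (25, 17, 16, 35, 17, 6, 39), (25, 17, 16, 35, 35, 1, 7), (25, 17, 16, 35, 35, 23, 21), (25, 17, 16, 35, 35, 6, 39), (25, 17, 3, 4, 17, 1, 7), (25, 17, 3, 4, 17, 23, 21), (25, 17, 3, 4, 17, 6, 39), (25, 17, 3, 4, 35, 1, 7), (25, 17, 3, 4, 35, 23, 21), (25, 17, 3, 4, 35, 6, 39), (25, 17, 35, 18, 17, 1, 7), (25, 17, 35, 18, 17, 23, 21), (25, 17, 35, 18, 17, 6, 39), (25, 17, 35, 18, 35, 1, 7), (25, 17, 35, 18, 35, 23, 21), (25, 17, 35, 18, 35, 6, 39)}
Keep only column(s) F, G, A (12 duplicate(s) eliminated): {(1, 25, 18), (1, 25, 20), (1, 25, 35), (1, 25, 4), (23, 25, 18), (23, 25, 20), (23, 25, 35), (23, 25, 4), (6, 25, 18), (6, 25, 20), (6, 25, 35), (6, 25, 4)}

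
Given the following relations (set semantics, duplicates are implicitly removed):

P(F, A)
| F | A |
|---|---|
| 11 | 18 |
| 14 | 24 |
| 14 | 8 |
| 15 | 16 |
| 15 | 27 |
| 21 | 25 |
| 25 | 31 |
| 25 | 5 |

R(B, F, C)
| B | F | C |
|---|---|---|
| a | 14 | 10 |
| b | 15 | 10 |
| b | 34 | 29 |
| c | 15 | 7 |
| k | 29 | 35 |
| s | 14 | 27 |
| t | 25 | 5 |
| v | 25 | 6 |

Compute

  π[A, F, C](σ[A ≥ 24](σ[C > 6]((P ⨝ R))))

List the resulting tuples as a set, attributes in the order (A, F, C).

P ⋈ R (natural join on F): {(14, 24, a, 10), (14, 24, s, 27), (14, 8, a, 10), (14, 8, s, 27), (15, 16, b, 10), (15, 16, c, 7), (15, 27, b, 10), (15, 27, c, 7), (25, 31, t, 5), (25, 31, v, 6), (25, 5, t, 5), (25, 5, v, 6)}
σ[C > 6]: keep tuples satisfying C > 6 → {(14, 24, a, 10), (14, 24, s, 27), (14, 8, a, 10), (14, 8, s, 27), (15, 16, b, 10), (15, 16, c, 7), (15, 27, b, 10), (15, 27, c, 7)}
σ[A ≥ 24]: keep tuples satisfying A ≥ 24 → {(14, 24, a, 10), (14, 24, s, 27), (15, 27, b, 10), (15, 27, c, 7)}
Projecting to A, F, C: {(24, 14, 10), (24, 14, 27), (27, 15, 10), (27, 15, 7)}

{(24, 14, 10), (24, 14, 27), (27, 15, 10), (27, 15, 7)}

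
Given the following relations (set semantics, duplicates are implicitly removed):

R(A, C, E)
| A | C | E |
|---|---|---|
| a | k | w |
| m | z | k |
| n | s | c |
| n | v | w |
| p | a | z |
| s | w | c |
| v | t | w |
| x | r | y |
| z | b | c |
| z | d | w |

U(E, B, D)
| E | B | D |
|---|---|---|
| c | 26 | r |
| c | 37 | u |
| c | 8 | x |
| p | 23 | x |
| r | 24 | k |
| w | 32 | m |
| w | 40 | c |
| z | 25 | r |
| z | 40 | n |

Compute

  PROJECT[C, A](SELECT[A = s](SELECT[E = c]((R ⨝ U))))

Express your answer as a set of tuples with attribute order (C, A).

Joining R and U on E yields {(a, k, w, 32, m), (a, k, w, 40, c), (n, s, c, 26, r), (n, s, c, 37, u), (n, s, c, 8, x), (n, v, w, 32, m), (n, v, w, 40, c), (p, a, z, 25, r), (p, a, z, 40, n), (s, w, c, 26, r), (s, w, c, 37, u), (s, w, c, 8, x), (v, t, w, 32, m), (v, t, w, 40, c), (z, b, c, 26, r), (z, b, c, 37, u), (z, b, c, 8, x), (z, d, w, 32, m), (z, d, w, 40, c)}.
Selection E = c: {(n, s, c, 26, r), (n, s, c, 37, u), (n, s, c, 8, x), (s, w, c, 26, r), (s, w, c, 37, u), (s, w, c, 8, x), (z, b, c, 26, r), (z, b, c, 37, u), (z, b, c, 8, x)}
Selection A = s: {(s, w, c, 26, r), (s, w, c, 37, u), (s, w, c, 8, x)}
π[C, A]: project onto (C, A) (2 duplicate(s) eliminated) → {(w, s)}

{(w, s)}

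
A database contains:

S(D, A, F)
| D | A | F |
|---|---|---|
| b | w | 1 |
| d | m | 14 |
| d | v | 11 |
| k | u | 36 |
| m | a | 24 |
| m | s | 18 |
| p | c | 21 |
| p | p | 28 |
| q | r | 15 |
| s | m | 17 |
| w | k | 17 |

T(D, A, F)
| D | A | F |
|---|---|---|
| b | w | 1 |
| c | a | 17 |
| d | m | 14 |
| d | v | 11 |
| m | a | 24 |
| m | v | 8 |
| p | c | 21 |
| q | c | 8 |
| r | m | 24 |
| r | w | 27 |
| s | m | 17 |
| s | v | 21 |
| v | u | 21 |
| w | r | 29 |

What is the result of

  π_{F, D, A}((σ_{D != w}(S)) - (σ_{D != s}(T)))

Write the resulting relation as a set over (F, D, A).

{(15, q, r), (17, s, m), (18, m, s), (28, p, p), (36, k, u)}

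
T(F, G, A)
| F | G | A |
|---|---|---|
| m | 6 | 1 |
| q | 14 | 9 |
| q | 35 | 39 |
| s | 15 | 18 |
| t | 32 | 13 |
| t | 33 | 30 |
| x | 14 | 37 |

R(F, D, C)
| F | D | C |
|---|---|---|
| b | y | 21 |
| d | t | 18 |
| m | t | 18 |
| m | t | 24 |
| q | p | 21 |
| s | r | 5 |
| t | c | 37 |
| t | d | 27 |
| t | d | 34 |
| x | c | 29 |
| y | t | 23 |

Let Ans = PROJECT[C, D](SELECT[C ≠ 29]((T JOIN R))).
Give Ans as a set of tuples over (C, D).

Natural join on F: {(m, 6, 1, t, 18), (m, 6, 1, t, 24), (q, 14, 9, p, 21), (q, 35, 39, p, 21), (s, 15, 18, r, 5), (t, 32, 13, c, 37), (t, 32, 13, d, 27), (t, 32, 13, d, 34), (t, 33, 30, c, 37), (t, 33, 30, d, 27), (t, 33, 30, d, 34), (x, 14, 37, c, 29)}
Selection C ≠ 29: {(m, 6, 1, t, 18), (m, 6, 1, t, 24), (q, 14, 9, p, 21), (q, 35, 39, p, 21), (s, 15, 18, r, 5), (t, 32, 13, c, 37), (t, 32, 13, d, 27), (t, 32, 13, d, 34), (t, 33, 30, c, 37), (t, 33, 30, d, 27), (t, 33, 30, d, 34)}
Projecting to C, D (4 duplicate(s) eliminated): {(18, t), (21, p), (24, t), (27, d), (34, d), (37, c), (5, r)}

{(18, t), (21, p), (24, t), (27, d), (34, d), (37, c), (5, r)}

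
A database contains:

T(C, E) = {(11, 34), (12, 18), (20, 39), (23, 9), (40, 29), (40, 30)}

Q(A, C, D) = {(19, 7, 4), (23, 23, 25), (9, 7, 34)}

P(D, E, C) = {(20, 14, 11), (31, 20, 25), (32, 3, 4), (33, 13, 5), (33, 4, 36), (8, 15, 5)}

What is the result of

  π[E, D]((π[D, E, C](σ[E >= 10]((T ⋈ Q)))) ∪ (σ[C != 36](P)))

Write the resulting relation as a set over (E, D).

Joining T and Q on C yields {(23, 9, 23, 25)}.
Filtering on E >= 10 leaves {}.
Keep only column(s) D, E, C: {}
Filtering on C != 36 leaves {(20, 14, 11), (31, 20, 25), (32, 3, 4), (33, 13, 5), (8, 15, 5)}.
Union: {} with {(20, 14, 11), (31, 20, 25), (32, 3, 4), (33, 13, 5), (8, 15, 5)} → {(20, 14, 11), (31, 20, 25), (32, 3, 4), (33, 13, 5), (8, 15, 5)}
Keep only column(s) E, D: {(13, 33), (14, 20), (15, 8), (20, 31), (3, 32)}

{(13, 33), (14, 20), (15, 8), (20, 31), (3, 32)}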